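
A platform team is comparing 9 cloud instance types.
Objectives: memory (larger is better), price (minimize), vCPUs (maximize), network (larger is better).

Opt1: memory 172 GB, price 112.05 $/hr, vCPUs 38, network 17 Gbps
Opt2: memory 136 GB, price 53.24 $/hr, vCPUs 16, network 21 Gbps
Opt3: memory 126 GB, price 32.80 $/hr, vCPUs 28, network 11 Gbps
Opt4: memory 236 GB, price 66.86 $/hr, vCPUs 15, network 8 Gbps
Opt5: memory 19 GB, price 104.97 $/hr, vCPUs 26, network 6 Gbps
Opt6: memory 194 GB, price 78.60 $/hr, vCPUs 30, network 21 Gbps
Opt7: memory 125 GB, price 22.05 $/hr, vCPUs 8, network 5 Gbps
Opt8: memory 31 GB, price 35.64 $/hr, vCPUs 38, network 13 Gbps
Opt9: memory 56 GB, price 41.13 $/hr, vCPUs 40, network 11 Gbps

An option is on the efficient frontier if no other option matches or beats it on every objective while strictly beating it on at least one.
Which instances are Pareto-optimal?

Opt1, Opt2, Opt3, Opt4, Opt6, Opt7, Opt8, Opt9

Opt1: not dominated.
Opt2: not dominated.
Opt3: not dominated.
Opt4: not dominated (best memory).
Opt5: dominated by Opt3 (memory 126≥19, price 32.80≤104.97, vCPUs 28≥26, network 11≥6).
Opt6: not dominated.
Opt7: not dominated (best price).
Opt8: not dominated.
Opt9: not dominated (best vCPUs).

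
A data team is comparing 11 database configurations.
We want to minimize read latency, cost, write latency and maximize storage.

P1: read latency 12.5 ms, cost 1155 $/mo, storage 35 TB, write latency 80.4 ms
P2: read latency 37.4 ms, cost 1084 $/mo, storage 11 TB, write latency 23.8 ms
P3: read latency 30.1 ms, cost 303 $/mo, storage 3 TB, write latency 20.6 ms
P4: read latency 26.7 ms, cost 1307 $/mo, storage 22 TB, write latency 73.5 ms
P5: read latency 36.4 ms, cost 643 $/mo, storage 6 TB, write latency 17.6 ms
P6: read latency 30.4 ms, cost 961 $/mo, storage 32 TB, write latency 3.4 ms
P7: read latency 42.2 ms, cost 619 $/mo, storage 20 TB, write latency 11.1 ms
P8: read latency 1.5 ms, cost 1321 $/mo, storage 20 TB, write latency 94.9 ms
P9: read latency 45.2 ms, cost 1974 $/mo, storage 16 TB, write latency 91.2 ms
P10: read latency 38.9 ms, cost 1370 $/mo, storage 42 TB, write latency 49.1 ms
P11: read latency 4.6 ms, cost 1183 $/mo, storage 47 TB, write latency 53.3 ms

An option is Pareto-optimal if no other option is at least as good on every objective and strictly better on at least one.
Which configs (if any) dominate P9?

P1: read latency 12.5≤45.2, cost 1155≤1974, storage 35≥16, write latency 80.4≤91.2 — dominates P9.
P4: read latency 26.7≤45.2, cost 1307≤1974, storage 22≥16, write latency 73.5≤91.2 — dominates P9.
P6: read latency 30.4≤45.2, cost 961≤1974, storage 32≥16, write latency 3.4≤91.2 — dominates P9.
P7: read latency 42.2≤45.2, cost 619≤1974, storage 20≥16, write latency 11.1≤91.2 — dominates P9.
P10: read latency 38.9≤45.2, cost 1370≤1974, storage 42≥16, write latency 49.1≤91.2 — dominates P9.
P11: read latency 4.6≤45.2, cost 1183≤1974, storage 47≥16, write latency 53.3≤91.2 — dominates P9.
Others (P2, P3, P5, P8) are each worse than P9 on at least one objective.

P1, P4, P6, P7, P10, P11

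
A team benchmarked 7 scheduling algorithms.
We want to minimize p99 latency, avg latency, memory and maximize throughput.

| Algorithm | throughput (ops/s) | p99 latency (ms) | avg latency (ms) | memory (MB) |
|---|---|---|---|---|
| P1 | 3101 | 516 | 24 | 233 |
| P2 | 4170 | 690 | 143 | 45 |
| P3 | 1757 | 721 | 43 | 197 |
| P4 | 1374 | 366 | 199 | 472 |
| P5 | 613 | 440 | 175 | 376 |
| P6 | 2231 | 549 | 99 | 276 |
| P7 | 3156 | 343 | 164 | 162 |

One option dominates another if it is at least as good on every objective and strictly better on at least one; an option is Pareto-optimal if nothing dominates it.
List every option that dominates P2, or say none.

P1: worse on throughput (3101 vs 4170).
P3: worse on throughput (1757 vs 4170).
P4: worse on throughput (1374 vs 4170).
P5: worse on throughput (613 vs 4170).
P6: worse on throughput (2231 vs 4170).
P7: worse on throughput (3156 vs 4170).
No option dominates P2.

none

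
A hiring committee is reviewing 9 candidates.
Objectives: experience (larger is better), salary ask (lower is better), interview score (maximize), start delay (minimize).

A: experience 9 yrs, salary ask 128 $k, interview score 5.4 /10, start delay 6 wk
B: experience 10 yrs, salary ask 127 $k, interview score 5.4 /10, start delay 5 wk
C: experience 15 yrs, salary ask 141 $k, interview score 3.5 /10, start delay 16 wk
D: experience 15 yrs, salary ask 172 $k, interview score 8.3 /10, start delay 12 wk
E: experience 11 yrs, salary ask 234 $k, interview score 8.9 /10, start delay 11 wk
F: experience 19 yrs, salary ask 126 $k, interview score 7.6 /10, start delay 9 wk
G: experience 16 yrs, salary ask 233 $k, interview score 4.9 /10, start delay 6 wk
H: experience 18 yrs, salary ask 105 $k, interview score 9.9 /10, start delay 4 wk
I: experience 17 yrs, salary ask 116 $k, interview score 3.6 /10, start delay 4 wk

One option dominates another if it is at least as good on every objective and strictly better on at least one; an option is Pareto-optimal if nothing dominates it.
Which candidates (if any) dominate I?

H

H: experience 18≥17, salary ask 105≤116, interview score 9.9≥3.6, start delay 4≤4 — dominates I.
Others (A, B, C, D, E, F, G) are each worse than I on at least one objective.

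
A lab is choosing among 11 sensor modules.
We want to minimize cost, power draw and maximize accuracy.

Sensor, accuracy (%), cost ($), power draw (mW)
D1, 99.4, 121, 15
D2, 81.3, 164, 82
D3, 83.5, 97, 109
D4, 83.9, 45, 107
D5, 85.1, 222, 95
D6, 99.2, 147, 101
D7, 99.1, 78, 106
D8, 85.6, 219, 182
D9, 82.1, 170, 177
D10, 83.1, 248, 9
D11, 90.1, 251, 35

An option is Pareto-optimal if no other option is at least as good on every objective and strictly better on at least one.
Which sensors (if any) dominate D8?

D1, D6, D7

D1: accuracy 99.4≥85.6, cost 121≤219, power draw 15≤182 — dominates D8.
D6: accuracy 99.2≥85.6, cost 147≤219, power draw 101≤182 — dominates D8.
D7: accuracy 99.1≥85.6, cost 78≤219, power draw 106≤182 — dominates D8.
Others (D2, D3, D4, D5, D9, D10, D11) are each worse than D8 on at least one objective.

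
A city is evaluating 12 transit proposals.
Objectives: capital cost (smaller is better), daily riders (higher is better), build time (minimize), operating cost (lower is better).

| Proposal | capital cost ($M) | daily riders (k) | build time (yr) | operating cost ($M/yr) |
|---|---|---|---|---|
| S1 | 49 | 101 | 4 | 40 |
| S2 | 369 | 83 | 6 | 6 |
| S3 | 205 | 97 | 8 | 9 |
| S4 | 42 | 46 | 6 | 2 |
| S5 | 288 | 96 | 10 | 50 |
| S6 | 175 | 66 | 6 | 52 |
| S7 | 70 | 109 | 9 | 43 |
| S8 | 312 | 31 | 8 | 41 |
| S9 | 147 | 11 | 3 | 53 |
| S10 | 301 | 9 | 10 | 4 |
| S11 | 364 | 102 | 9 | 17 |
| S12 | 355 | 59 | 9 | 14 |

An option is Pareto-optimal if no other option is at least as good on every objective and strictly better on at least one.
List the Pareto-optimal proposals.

S1: not dominated.
S2: not dominated.
S3: not dominated.
S4: not dominated (best capital cost).
S5: dominated by S1 (capital cost 49≤288, daily riders 101≥96, build time 4≤10, operating cost 40≤50).
S6: dominated by S1 (capital cost 49≤175, daily riders 101≥66, build time 4≤6, operating cost 40≤52).
S7: not dominated (best daily riders).
S8: dominated by S1 (capital cost 49≤312, daily riders 101≥31, build time 4≤8, operating cost 40≤41).
S9: not dominated (best build time).
S10: dominated by S4 (capital cost 42≤301, daily riders 46≥9, build time 6≤10, operating cost 2≤4).
S11: not dominated.
S12: dominated by S3 (capital cost 205≤355, daily riders 97≥59, build time 8≤9, operating cost 9≤14).

S1, S2, S3, S4, S7, S9, S11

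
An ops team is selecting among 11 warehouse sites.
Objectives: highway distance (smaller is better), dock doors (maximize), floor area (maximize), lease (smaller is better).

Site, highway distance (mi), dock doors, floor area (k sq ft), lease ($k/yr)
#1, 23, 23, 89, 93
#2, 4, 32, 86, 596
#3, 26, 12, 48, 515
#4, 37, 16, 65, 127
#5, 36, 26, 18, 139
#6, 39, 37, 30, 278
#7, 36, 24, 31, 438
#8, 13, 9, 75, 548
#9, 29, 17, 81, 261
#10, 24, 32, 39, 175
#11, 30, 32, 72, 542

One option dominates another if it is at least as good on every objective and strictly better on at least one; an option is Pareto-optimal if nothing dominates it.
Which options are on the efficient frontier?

#1: not dominated (best floor area).
#2: not dominated (best highway distance).
#3: dominated by #1 (highway distance 23≤26, dock doors 23≥12, floor area 89≥48, lease 93≤515).
#4: dominated by #1 (highway distance 23≤37, dock doors 23≥16, floor area 89≥65, lease 93≤127).
#5: not dominated.
#6: not dominated (best dock doors).
#7: dominated by #10 (highway distance 24≤36, dock doors 32≥24, floor area 39≥31, lease 175≤438).
#8: not dominated.
#9: dominated by #1 (highway distance 23≤29, dock doors 23≥17, floor area 89≥81, lease 93≤261).
#10: not dominated.
#11: not dominated.

#1, #2, #5, #6, #8, #10, #11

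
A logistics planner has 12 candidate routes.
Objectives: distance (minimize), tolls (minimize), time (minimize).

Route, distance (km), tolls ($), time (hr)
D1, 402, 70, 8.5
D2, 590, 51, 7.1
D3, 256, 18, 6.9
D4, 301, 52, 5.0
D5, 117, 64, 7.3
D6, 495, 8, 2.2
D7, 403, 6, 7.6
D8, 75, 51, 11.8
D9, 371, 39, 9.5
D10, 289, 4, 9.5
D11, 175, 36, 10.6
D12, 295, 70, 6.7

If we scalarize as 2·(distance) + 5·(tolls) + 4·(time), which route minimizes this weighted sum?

D1: 2·402 + 5·70 + 4·8.5 = 1188.0
D2: 2·590 + 5·51 + 4·7.1 = 1463.4
D3: 2·256 + 5·18 + 4·6.9 = 629.6
D4: 2·301 + 5·52 + 4·5.0 = 882.0
D5: 2·117 + 5·64 + 4·7.3 = 583.2
D6: 2·495 + 5·8 + 4·2.2 = 1038.8
D7: 2·403 + 5·6 + 4·7.6 = 866.4
D8: 2·75 + 5·51 + 4·11.8 = 452.2
D9: 2·371 + 5·39 + 4·9.5 = 975.0
D10: 2·289 + 5·4 + 4·9.5 = 636.0
D11: 2·175 + 5·36 + 4·10.6 = 572.4
D12: 2·295 + 5·70 + 4·6.7 = 966.8
Lowest: D8 at 452.2.

D8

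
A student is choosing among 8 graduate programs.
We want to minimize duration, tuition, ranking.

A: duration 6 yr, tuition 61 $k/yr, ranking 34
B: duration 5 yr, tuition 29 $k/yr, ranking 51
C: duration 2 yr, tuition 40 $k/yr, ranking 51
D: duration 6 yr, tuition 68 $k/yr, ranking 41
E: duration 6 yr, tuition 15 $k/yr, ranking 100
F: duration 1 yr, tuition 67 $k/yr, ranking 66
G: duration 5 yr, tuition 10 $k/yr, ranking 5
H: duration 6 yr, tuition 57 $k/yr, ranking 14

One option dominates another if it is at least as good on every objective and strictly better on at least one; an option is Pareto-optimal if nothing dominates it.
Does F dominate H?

F vs H: F is worse on tuition (67 vs 57), so it does not dominate H.

No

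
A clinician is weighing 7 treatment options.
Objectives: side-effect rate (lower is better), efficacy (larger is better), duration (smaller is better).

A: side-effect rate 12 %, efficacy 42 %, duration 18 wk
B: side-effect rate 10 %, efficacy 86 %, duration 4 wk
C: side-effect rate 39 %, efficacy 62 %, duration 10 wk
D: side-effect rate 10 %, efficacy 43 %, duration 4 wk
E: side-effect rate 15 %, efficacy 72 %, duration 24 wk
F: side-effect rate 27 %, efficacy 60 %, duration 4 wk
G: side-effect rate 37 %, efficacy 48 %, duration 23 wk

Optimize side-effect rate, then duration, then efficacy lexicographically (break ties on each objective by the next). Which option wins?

First minimize side-effect rate: best is 10, kept {B, D}.
Then minimize duration: best is 4, kept {B, D}.
Then maximize efficacy: best is 86, kept {B}.

B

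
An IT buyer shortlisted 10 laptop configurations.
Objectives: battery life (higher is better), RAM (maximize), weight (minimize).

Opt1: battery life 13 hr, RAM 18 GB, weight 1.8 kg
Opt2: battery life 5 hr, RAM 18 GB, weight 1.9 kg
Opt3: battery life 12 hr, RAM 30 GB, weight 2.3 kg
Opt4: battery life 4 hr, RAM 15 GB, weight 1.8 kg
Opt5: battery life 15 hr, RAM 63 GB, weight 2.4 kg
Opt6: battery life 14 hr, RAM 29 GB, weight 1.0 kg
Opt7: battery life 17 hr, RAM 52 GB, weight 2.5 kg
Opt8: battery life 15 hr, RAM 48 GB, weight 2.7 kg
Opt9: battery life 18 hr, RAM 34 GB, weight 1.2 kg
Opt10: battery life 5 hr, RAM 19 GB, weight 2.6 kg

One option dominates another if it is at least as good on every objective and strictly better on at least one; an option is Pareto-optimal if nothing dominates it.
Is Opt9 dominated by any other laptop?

No

Opt1: worse on battery life (13 vs 18).
Opt2: worse on battery life (5 vs 18).
Opt3: worse on battery life (12 vs 18).
Opt4: worse on battery life (4 vs 18).
Opt5: worse on battery life (15 vs 18).
Opt6: worse on battery life (14 vs 18).
Opt7: worse on battery life (17 vs 18).
Opt8: worse on battery life (15 vs 18).
Opt10: worse on battery life (5 vs 18).
No option is at least as good as Opt9 on every objective and strictly better on one.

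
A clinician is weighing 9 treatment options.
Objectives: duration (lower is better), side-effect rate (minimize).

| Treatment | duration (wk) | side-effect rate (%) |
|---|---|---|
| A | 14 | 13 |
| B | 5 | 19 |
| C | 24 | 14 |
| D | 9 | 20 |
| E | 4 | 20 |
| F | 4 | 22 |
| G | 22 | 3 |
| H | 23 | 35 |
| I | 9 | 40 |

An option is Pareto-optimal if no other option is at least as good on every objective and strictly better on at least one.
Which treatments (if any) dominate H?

A: duration 14≤23, side-effect rate 13≤35 — dominates H.
B: duration 5≤23, side-effect rate 19≤35 — dominates H.
D: duration 9≤23, side-effect rate 20≤35 — dominates H.
E: duration 4≤23, side-effect rate 20≤35 — dominates H.
F: duration 4≤23, side-effect rate 22≤35 — dominates H.
G: duration 22≤23, side-effect rate 3≤35 — dominates H.
Others (C, I) are each worse than H on at least one objective.

A, B, D, E, F, G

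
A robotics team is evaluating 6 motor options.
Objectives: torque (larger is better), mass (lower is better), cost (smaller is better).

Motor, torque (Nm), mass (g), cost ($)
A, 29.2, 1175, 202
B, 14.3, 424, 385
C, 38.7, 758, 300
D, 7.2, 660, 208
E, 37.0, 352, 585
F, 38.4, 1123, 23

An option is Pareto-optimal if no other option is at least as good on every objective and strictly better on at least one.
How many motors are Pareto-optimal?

A: dominated by F (torque 38.4≥29.2, mass 1123≤1175, cost 23≤202).
B: not dominated.
C: not dominated (best torque).
D: not dominated.
E: not dominated (best mass).
F: not dominated (best cost).
Pareto-optimal: B, C, D, E, F → 5.

5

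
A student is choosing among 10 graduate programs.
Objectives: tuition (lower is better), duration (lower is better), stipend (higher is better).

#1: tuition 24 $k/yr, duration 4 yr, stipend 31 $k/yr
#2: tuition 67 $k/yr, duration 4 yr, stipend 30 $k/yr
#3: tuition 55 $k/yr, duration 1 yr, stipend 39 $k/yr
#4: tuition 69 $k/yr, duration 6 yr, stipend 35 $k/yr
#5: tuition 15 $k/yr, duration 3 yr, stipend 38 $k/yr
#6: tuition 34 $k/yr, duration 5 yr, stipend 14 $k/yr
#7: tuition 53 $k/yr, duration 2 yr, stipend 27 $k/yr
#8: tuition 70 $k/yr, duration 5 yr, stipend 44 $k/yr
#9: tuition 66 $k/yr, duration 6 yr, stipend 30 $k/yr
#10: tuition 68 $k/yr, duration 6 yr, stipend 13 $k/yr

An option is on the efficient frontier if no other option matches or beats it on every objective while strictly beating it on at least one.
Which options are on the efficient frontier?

#3, #5, #7, #8

#1: dominated by #5 (tuition 15≤24, duration 3≤4, stipend 38≥31).
#2: dominated by #1 (tuition 24≤67, duration 4≤4, stipend 31≥30).
#3: not dominated (best duration).
#4: dominated by #3 (tuition 55≤69, duration 1≤6, stipend 39≥35).
#5: not dominated (best tuition).
#6: dominated by #1 (tuition 24≤34, duration 4≤5, stipend 31≥14).
#7: not dominated.
#8: not dominated (best stipend).
#9: dominated by #1 (tuition 24≤66, duration 4≤6, stipend 31≥30).
#10: dominated by #1 (tuition 24≤68, duration 4≤6, stipend 31≥13).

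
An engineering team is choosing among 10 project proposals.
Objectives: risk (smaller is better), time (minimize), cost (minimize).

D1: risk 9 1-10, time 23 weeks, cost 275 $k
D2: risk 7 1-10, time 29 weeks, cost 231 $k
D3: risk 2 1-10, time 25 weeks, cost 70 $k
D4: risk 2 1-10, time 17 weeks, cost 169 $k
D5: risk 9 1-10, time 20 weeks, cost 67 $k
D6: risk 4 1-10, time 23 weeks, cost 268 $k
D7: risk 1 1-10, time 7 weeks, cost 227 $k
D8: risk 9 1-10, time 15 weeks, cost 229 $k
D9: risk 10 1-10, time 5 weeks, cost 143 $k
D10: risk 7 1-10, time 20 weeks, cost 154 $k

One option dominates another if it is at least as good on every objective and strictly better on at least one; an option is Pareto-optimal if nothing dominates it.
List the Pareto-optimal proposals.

D3, D4, D5, D7, D9, D10

D1: dominated by D4 (risk 2≤9, time 17≤23, cost 169≤275).
D2: dominated by D3 (risk 2≤7, time 25≤29, cost 70≤231).
D3: not dominated.
D4: not dominated.
D5: not dominated (best cost).
D6: dominated by D4 (risk 2≤4, time 17≤23, cost 169≤268).
D7: not dominated (best risk).
D8: dominated by D7 (risk 1≤9, time 7≤15, cost 227≤229).
D9: not dominated (best time).
D10: not dominated.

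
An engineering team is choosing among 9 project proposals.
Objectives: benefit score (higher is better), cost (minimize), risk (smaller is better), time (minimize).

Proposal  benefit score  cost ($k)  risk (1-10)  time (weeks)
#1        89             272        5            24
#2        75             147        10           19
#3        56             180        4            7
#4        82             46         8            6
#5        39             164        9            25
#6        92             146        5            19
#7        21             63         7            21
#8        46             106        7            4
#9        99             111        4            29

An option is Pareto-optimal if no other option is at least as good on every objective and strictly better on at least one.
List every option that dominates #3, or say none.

none

#1: worse on cost (272 vs 180).
#2: worse on risk (10 vs 4).
#4: worse on risk (8 vs 4).
#5: worse on benefit score (39 vs 56).
#6: worse on risk (5 vs 4).
#7: worse on benefit score (21 vs 56).
#8: worse on benefit score (46 vs 56).
#9: worse on time (29 vs 7).
No option dominates #3.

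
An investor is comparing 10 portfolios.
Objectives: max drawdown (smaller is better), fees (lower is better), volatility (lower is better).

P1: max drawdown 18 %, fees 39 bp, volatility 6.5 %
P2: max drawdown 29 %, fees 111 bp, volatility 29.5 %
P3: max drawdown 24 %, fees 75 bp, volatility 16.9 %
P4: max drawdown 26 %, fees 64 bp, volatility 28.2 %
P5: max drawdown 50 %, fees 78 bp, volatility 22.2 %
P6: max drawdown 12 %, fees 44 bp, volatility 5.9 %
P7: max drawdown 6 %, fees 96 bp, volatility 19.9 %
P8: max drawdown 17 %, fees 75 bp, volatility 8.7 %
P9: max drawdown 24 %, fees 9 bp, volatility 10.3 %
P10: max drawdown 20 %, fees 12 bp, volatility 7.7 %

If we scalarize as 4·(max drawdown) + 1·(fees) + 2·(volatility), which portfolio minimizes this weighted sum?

P6

P1: 4·18 + 1·39 + 2·6.5 = 124.0
P2: 4·29 + 1·111 + 2·29.5 = 286.0
P3: 4·24 + 1·75 + 2·16.9 = 204.8
P4: 4·26 + 1·64 + 2·28.2 = 224.4
P5: 4·50 + 1·78 + 2·22.2 = 322.4
P6: 4·12 + 1·44 + 2·5.9 = 103.8
P7: 4·6 + 1·96 + 2·19.9 = 159.8
P8: 4·17 + 1·75 + 2·8.7 = 160.4
P9: 4·24 + 1·9 + 2·10.3 = 125.6
P10: 4·20 + 1·12 + 2·7.7 = 107.4
Lowest: P6 at 103.8.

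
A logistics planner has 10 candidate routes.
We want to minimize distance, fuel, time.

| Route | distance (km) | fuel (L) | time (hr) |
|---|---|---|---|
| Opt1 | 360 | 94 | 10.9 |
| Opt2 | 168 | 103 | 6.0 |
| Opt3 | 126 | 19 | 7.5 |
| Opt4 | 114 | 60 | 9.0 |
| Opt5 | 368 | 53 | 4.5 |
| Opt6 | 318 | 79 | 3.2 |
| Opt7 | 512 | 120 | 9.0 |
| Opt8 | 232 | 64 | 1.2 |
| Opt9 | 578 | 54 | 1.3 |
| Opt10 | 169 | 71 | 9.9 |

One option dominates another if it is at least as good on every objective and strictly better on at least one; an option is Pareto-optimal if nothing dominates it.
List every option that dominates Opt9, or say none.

none

Opt1: worse on fuel (94 vs 54).
Opt2: worse on fuel (103 vs 54).
Opt3: worse on time (7.5 vs 1.3).
Opt4: worse on fuel (60 vs 54).
Opt5: worse on time (4.5 vs 1.3).
Opt6: worse on fuel (79 vs 54).
Opt7: worse on fuel (120 vs 54).
Opt8: worse on fuel (64 vs 54).
Opt10: worse on fuel (71 vs 54).
No option dominates Opt9.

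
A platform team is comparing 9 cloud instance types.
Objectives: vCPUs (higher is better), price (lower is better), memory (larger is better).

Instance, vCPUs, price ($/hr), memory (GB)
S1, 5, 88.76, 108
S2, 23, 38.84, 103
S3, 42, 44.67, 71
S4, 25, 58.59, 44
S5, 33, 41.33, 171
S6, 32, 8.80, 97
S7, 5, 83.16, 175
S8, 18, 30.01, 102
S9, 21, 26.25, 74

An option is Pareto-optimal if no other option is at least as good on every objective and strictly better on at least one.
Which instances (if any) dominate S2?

S1: worse on vCPUs (5 vs 23).
S3: worse on price (44.67 vs 38.84).
S4: worse on price (58.59 vs 38.84).
S5: worse on price (41.33 vs 38.84).
S6: worse on memory (97 vs 103).
S7: worse on vCPUs (5 vs 23).
S8: worse on vCPUs (18 vs 23).
S9: worse on vCPUs (21 vs 23).
No option dominates S2.

none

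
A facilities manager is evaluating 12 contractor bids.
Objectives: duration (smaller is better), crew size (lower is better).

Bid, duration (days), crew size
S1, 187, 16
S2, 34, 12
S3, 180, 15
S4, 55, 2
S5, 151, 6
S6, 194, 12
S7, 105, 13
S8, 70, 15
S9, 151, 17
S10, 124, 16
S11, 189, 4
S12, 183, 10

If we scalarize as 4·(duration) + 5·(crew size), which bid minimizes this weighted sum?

S2

S1: 4·187 + 5·16 = 828
S2: 4·34 + 5·12 = 196
S3: 4·180 + 5·15 = 795
S4: 4·55 + 5·2 = 230
S5: 4·151 + 5·6 = 634
S6: 4·194 + 5·12 = 836
S7: 4·105 + 5·13 = 485
S8: 4·70 + 5·15 = 355
S9: 4·151 + 5·17 = 689
S10: 4·124 + 5·16 = 576
S11: 4·189 + 5·4 = 776
S12: 4·183 + 5·10 = 782
Lowest: S2 at 196.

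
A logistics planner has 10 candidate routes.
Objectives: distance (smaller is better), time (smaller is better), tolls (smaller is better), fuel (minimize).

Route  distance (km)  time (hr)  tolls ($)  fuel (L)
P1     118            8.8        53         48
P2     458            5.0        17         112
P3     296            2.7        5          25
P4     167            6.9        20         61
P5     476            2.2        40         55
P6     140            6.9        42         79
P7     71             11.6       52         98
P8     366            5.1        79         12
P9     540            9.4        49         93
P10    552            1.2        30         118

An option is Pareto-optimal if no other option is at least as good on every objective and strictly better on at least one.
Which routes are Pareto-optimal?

P1, P3, P4, P5, P6, P7, P8, P10

P1: not dominated.
P2: dominated by P3 (distance 296≤458, time 2.7≤5.0, tolls 5≤17, fuel 25≤112).
P3: not dominated (best tolls).
P4: not dominated.
P5: not dominated.
P6: not dominated.
P7: not dominated (best distance).
P8: not dominated (best fuel).
P9: dominated by P3 (distance 296≤540, time 2.7≤9.4, tolls 5≤49, fuel 25≤93).
P10: not dominated (best time).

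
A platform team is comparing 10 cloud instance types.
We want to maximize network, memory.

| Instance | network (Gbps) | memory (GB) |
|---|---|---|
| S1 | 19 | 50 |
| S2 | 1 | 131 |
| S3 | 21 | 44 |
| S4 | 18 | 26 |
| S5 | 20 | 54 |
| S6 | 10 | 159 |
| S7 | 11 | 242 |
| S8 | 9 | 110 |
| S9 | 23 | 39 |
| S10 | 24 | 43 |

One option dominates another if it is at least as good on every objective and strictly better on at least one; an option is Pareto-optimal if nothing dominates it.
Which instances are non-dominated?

S1: dominated by S5 (network 20≥19, memory 54≥50).
S2: dominated by S6 (network 10≥1, memory 159≥131).
S3: not dominated.
S4: dominated by S1 (network 19≥18, memory 50≥26).
S5: not dominated.
S6: dominated by S7 (network 11≥10, memory 242≥159).
S7: not dominated (best memory).
S8: dominated by S6 (network 10≥9, memory 159≥110).
S9: dominated by S10 (network 24≥23, memory 43≥39).
S10: not dominated (best network).

S3, S5, S7, S10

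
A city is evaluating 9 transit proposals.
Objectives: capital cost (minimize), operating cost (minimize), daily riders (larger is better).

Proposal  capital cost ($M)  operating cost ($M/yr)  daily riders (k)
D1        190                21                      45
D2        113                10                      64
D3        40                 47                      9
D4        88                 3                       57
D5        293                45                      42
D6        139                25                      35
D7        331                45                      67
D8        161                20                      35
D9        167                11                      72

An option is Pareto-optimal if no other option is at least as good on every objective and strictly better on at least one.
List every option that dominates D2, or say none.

D1: worse on capital cost (190 vs 113).
D3: worse on operating cost (47 vs 10).
D4: worse on daily riders (57 vs 64).
D5: worse on capital cost (293 vs 113).
D6: worse on capital cost (139 vs 113).
D7: worse on capital cost (331 vs 113).
D8: worse on capital cost (161 vs 113).
D9: worse on capital cost (167 vs 113).
No option dominates D2.

none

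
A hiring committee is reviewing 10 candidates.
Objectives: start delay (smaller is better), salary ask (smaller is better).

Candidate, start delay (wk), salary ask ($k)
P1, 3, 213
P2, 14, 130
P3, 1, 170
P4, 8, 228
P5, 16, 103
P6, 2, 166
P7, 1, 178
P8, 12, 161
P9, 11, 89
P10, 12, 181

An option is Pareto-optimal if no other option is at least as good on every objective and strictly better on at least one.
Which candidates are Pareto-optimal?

P1: dominated by P3 (start delay 1≤3, salary ask 170≤213).
P2: dominated by P9 (start delay 11≤14, salary ask 89≤130).
P3: not dominated.
P4: dominated by P1 (start delay 3≤8, salary ask 213≤228).
P5: dominated by P9 (start delay 11≤16, salary ask 89≤103).
P6: not dominated.
P7: dominated by P3 (start delay 1≤1, salary ask 170≤178).
P8: dominated by P9 (start delay 11≤12, salary ask 89≤161).
P9: not dominated (best salary ask).
P10: dominated by P3 (start delay 1≤12, salary ask 170≤181).

P3, P6, P9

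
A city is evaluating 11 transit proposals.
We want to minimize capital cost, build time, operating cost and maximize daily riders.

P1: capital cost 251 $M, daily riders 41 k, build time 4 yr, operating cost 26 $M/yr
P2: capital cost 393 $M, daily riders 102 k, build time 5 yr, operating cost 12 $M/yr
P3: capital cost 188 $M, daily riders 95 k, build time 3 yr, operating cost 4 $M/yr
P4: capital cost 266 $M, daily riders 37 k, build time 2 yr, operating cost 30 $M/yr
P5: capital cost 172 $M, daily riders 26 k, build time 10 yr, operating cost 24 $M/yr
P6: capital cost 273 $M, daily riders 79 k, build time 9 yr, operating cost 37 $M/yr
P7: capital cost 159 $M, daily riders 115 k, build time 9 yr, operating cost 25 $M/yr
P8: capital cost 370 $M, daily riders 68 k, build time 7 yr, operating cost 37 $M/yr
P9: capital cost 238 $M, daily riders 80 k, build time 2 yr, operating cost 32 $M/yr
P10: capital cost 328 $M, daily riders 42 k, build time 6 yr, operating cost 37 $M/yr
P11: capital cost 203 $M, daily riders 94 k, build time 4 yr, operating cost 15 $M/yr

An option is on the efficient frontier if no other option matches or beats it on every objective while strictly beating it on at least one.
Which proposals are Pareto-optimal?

P2, P3, P4, P5, P7, P9

P1: dominated by P3 (capital cost 188≤251, daily riders 95≥41, build time 3≤4, operating cost 4≤26).
P2: not dominated.
P3: not dominated (best operating cost).
P4: not dominated.
P5: not dominated.
P6: dominated by P3 (capital cost 188≤273, daily riders 95≥79, build time 3≤9, operating cost 4≤37).
P7: not dominated (best capital cost).
P8: dominated by P3 (capital cost 188≤370, daily riders 95≥68, build time 3≤7, operating cost 4≤37).
P9: not dominated.
P10: dominated by P3 (capital cost 188≤328, daily riders 95≥42, build time 3≤6, operating cost 4≤37).
P11: dominated by P3 (capital cost 188≤203, daily riders 95≥94, build time 3≤4, operating cost 4≤15).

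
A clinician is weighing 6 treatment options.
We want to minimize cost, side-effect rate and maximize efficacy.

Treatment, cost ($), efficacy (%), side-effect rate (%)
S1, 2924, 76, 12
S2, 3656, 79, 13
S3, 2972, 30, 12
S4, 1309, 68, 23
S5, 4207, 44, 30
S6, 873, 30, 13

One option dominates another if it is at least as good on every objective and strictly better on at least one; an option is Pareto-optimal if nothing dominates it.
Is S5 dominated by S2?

Yes

S2 vs S5: cost 3656≤4207, efficacy 79≥44, side-effect rate 13≤30 — S2 is at least as good on every objective with at least one strict improvement.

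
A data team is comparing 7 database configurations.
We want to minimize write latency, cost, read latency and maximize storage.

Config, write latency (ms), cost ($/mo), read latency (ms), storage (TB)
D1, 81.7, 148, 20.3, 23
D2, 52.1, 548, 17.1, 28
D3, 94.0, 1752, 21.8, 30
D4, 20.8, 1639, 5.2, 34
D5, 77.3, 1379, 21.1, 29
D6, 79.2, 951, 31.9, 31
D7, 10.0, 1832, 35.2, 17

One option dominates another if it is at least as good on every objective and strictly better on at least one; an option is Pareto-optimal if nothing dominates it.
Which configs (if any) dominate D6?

D1: worse on write latency (81.7 vs 79.2).
D2: worse on storage (28 vs 31).
D3: worse on write latency (94.0 vs 79.2).
D4: worse on cost (1639 vs 951).
D5: worse on cost (1379 vs 951).
D7: worse on cost (1832 vs 951).
No option dominates D6.

none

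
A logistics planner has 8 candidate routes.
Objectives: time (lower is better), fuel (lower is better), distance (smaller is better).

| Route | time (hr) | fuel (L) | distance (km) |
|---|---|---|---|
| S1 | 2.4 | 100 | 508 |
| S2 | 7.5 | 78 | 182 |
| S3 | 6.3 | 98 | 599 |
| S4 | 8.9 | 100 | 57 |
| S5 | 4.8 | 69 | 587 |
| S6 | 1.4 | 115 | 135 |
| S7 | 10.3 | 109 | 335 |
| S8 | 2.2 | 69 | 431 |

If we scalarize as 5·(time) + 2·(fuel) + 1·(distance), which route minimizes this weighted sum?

S4

S1: 5·2.4 + 2·100 + 1·508 = 720.0
S2: 5·7.5 + 2·78 + 1·182 = 375.5
S3: 5·6.3 + 2·98 + 1·599 = 826.5
S4: 5·8.9 + 2·100 + 1·57 = 301.5
S5: 5·4.8 + 2·69 + 1·587 = 749.0
S6: 5·1.4 + 2·115 + 1·135 = 372.0
S7: 5·10.3 + 2·109 + 1·335 = 604.5
S8: 5·2.2 + 2·69 + 1·431 = 580.0
Lowest: S4 at 301.5.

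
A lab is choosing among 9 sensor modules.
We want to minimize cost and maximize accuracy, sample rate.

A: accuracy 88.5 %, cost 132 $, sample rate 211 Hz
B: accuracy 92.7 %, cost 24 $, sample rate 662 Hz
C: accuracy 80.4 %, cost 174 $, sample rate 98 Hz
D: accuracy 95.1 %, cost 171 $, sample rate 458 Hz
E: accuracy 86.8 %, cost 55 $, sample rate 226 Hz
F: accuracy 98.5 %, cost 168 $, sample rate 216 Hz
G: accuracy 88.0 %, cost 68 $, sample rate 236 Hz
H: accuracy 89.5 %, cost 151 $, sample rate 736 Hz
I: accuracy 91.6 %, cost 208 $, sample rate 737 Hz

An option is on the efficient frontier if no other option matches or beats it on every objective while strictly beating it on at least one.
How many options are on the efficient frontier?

A: dominated by B (accuracy 92.7≥88.5, cost 24≤132, sample rate 662≥211).
B: not dominated (best cost).
C: dominated by A (accuracy 88.5≥80.4, cost 132≤174, sample rate 211≥98).
D: not dominated.
E: dominated by B (accuracy 92.7≥86.8, cost 24≤55, sample rate 662≥226).
F: not dominated (best accuracy).
G: dominated by B (accuracy 92.7≥88.0, cost 24≤68, sample rate 662≥236).
H: not dominated.
I: not dominated (best sample rate).
Pareto-optimal: B, D, F, H, I → 5.

5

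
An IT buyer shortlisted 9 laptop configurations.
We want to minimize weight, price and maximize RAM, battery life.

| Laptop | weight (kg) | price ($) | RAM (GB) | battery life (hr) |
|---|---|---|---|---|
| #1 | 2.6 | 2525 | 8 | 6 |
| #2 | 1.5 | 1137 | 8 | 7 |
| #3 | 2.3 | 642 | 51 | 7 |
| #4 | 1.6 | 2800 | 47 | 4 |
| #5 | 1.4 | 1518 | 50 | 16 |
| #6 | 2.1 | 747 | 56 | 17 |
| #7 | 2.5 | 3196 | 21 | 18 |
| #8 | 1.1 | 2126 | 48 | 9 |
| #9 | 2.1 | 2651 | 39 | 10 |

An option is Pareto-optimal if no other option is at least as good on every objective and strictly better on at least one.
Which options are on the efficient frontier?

#1: dominated by #2 (weight 1.5≤2.6, price 1137≤2525, RAM 8≥8, battery life 7≥6).
#2: not dominated.
#3: not dominated (best price).
#4: dominated by #5 (weight 1.4≤1.6, price 1518≤2800, RAM 50≥47, battery life 16≥4).
#5: not dominated.
#6: not dominated (best RAM).
#7: not dominated (best battery life).
#8: not dominated (best weight).
#9: dominated by #5 (weight 1.4≤2.1, price 1518≤2651, RAM 50≥39, battery life 16≥10).

#2, #3, #5, #6, #7, #8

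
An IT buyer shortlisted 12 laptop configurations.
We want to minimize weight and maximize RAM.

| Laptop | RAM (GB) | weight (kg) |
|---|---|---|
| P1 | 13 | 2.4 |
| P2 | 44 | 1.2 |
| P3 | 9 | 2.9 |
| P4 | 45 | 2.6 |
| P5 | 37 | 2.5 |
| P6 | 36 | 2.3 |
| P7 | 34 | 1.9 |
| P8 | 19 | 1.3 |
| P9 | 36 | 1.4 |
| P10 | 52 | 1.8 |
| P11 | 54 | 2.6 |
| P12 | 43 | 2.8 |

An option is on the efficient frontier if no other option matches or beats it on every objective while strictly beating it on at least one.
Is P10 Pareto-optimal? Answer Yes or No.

Yes

P1: worse on RAM (13 vs 52).
P2: worse on RAM (44 vs 52).
P3: worse on RAM (9 vs 52).
P4: worse on RAM (45 vs 52).
P5: worse on RAM (37 vs 52).
P6: worse on RAM (36 vs 52).
P7: worse on RAM (34 vs 52).
P8: worse on RAM (19 vs 52).
P9: worse on RAM (36 vs 52).
P11: worse on weight (2.6 vs 1.8).
P12: worse on RAM (43 vs 52).
No option is at least as good as P10 on every objective and strictly better on one.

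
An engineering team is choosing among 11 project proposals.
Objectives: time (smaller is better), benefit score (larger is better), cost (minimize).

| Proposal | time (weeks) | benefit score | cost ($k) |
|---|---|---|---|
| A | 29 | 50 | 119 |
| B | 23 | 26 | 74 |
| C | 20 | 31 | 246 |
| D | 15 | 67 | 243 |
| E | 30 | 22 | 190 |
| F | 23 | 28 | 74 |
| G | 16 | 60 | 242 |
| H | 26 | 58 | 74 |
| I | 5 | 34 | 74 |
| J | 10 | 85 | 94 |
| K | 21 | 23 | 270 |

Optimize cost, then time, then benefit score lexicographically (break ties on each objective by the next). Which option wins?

I

First minimize cost: best is 74, kept {B, F, H, I}.
Then minimize time: best is 5, kept {I}.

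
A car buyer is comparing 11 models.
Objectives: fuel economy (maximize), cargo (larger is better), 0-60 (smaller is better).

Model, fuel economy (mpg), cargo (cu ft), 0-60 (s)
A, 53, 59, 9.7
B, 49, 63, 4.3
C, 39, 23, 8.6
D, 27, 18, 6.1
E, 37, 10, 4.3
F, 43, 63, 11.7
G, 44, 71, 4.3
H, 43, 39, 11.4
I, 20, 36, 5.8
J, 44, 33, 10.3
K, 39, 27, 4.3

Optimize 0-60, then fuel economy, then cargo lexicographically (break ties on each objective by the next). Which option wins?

First minimize 0-60: best is 4.3, kept {B, E, G, K}.
Then maximize fuel economy: best is 49, kept {B}.

B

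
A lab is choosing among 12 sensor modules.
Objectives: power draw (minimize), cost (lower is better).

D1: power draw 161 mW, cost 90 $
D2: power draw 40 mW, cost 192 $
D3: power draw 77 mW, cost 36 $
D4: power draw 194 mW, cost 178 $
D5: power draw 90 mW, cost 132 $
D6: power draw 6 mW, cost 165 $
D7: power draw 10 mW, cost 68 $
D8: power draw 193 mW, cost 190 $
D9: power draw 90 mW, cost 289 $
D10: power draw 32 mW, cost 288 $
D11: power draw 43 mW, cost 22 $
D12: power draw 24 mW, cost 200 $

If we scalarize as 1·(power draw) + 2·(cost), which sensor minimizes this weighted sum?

D11

D1: 1·161 + 2·90 = 341
D2: 1·40 + 2·192 = 424
D3: 1·77 + 2·36 = 149
D4: 1·194 + 2·178 = 550
D5: 1·90 + 2·132 = 354
D6: 1·6 + 2·165 = 336
D7: 1·10 + 2·68 = 146
D8: 1·193 + 2·190 = 573
D9: 1·90 + 2·289 = 668
D10: 1·32 + 2·288 = 608
D11: 1·43 + 2·22 = 87
D12: 1·24 + 2·200 = 424
Lowest: D11 at 87.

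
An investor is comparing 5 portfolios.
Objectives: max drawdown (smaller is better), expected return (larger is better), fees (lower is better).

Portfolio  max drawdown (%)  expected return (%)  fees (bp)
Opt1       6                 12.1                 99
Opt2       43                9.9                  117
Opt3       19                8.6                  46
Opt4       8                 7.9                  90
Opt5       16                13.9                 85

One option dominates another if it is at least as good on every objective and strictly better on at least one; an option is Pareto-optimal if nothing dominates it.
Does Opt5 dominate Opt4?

No

Opt5 vs Opt4: Opt5 is worse on max drawdown (16 vs 8), so it does not dominate Opt4.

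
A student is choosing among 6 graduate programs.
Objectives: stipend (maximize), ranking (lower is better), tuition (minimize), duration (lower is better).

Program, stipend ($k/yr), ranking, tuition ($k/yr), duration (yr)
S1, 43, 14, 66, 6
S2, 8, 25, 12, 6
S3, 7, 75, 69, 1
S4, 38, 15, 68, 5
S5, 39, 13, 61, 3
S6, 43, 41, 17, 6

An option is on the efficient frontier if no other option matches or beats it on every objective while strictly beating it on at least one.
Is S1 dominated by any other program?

S2: worse on stipend (8 vs 43).
S3: worse on stipend (7 vs 43).
S4: worse on stipend (38 vs 43).
S5: worse on stipend (39 vs 43).
S6: worse on ranking (41 vs 14).
No option is at least as good as S1 on every objective and strictly better on one.

No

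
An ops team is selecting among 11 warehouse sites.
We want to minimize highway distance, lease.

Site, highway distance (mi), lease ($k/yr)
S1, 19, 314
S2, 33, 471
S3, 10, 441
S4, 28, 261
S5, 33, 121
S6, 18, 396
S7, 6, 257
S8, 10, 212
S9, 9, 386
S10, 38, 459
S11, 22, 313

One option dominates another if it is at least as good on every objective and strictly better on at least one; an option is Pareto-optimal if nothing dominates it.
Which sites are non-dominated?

S5, S7, S8

S1: dominated by S7 (highway distance 6≤19, lease 257≤314).
S2: dominated by S1 (highway distance 19≤33, lease 314≤471).
S3: dominated by S7 (highway distance 6≤10, lease 257≤441).
S4: dominated by S7 (highway distance 6≤28, lease 257≤261).
S5: not dominated (best lease).
S6: dominated by S7 (highway distance 6≤18, lease 257≤396).
S7: not dominated (best highway distance).
S8: not dominated.
S9: dominated by S7 (highway distance 6≤9, lease 257≤386).
S10: dominated by S1 (highway distance 19≤38, lease 314≤459).
S11: dominated by S7 (highway distance 6≤22, lease 257≤313).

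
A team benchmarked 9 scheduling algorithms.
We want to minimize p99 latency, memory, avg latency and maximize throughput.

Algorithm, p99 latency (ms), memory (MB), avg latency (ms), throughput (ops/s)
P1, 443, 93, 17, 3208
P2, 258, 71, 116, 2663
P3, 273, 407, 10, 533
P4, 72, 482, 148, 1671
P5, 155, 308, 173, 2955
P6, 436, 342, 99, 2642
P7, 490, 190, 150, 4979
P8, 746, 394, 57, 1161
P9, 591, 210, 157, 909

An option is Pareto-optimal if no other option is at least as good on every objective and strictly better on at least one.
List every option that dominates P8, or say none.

P1

P1: p99 latency 443≤746, memory 93≤394, avg latency 17≤57, throughput 3208≥1161 — dominates P8.
Others (P2, P3, P4, P5, P6, P7, P9) are each worse than P8 on at least one objective.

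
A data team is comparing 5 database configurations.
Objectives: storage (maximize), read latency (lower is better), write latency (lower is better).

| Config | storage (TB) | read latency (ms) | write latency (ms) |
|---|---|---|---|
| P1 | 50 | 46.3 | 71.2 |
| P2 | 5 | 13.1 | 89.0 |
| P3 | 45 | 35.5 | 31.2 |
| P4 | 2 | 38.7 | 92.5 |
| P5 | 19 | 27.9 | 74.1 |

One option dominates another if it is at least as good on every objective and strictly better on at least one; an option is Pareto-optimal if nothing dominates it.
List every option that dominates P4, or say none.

P2, P3, P5

P2: storage 5≥2, read latency 13.1≤38.7, write latency 89.0≤92.5 — dominates P4.
P3: storage 45≥2, read latency 35.5≤38.7, write latency 31.2≤92.5 — dominates P4.
P5: storage 19≥2, read latency 27.9≤38.7, write latency 74.1≤92.5 — dominates P4.
Others (P1) are each worse than P4 on at least one objective.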